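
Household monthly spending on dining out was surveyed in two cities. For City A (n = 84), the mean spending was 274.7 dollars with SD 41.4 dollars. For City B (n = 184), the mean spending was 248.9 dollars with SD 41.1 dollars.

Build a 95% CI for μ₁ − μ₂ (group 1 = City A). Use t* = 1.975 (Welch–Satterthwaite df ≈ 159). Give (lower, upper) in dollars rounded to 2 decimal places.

Standard errors of each mean: 41.4/√84 = 4.5171 and 41.1/√184 = 3.0299.
SE(x̄₁ − x̄₂) = √(4.5171² + 3.0299²) = 5.4392 for independent samples with unequal variances.
With t* = 1.975, the margin is 1.975 × 5.4392 = 10.7424.
x̄₁ − x̄₂ = 274.7 − 248.9 = 25.8000; the interval is 25.8000 ± 10.7424 = (15.06, 36.54).

(15.06, 36.54)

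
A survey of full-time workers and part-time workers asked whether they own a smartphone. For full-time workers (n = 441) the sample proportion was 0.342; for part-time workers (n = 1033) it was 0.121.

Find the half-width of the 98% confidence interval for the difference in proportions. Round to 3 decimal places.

The two standard errors are √(0.3420×0.6580/441) = 0.02259 and √(0.1210×0.8790/1033) = 0.01015.
Because the samples are independent, SE_diff = √(0.02259² + 0.01015²) = 0.02477.
Using z* = 2.326 for 98%, ME = 2.326 × 0.02477 = 0.05762.

0.058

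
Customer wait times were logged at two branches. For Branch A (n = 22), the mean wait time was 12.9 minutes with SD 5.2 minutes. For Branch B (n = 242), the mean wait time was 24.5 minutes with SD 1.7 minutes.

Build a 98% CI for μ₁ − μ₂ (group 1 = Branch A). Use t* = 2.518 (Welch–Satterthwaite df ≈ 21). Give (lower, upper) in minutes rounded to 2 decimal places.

SE₁ = s₁/√n₁ = 5.2/√22 = 1.1086; SE₂ = 1.7/√242 = 0.1093.
Independent samples, unequal variances: SE_diff = √(SE₁² + SE₂²) = √(1.22899396 + 0.01194649) = 1.1140.
t* = 2.518, so margin of error = 2.518 × 1.1140 = 2.8051.
Difference in means = 12.9 − 24.5 = -11.6000.
-11.6000 ± 2.8051 → (-14.41, -8.79).

(-14.41, -8.79)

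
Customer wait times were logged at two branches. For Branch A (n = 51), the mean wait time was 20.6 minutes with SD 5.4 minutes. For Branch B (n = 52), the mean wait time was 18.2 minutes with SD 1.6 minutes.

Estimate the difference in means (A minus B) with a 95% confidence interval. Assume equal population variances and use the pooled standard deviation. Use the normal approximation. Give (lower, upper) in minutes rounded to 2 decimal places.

s_p = √[((n₁−1)s₁² + (n₂−1)s₂²)/(n₁+n₂−2)] = √[(50·5.4² + 51·1.6²)/101] = 3.9659.
SE = 3.9659·√(1/51 + 1/52) = 0.7816.
With z* = 1.960, margin = 1.960 × 0.7816 = 1.5319.
x̄₁ − x̄₂ = 20.6 − 18.2 = 2.4000; interval 2.4000 ± 1.5319 = (0.87, 3.93).

(0.87, 3.93)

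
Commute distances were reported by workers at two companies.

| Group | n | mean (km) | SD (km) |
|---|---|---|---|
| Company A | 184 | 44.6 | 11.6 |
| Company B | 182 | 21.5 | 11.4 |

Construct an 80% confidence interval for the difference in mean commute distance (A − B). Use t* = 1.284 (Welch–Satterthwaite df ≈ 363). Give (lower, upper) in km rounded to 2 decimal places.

(21.56, 24.64)

Per-group SEs: s₁/√n₁ = 11.6/√184 = 0.8552, s₂/√n₂ = 11.4/√182 = 0.8450.
Unpooled SE of the difference: √(0.73136704 + 0.714025) = 1.2022.
Margin of error = t* · SE = 1.284 × 1.2022 = 1.5436.
x̄₁ − x̄₂ = 44.6 − 21.5 = 23.1000.
CI: 23.1000 ± 1.5436 = (21.56, 24.64).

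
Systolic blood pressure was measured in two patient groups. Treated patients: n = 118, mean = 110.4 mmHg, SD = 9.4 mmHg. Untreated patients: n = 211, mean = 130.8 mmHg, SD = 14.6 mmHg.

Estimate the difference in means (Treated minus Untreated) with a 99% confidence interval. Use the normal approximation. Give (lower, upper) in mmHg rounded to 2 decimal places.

(-23.82, -16.98)

Standard errors of each mean: 9.4/√118 = 0.8653 and 14.6/√211 = 1.0051.
SE(x̄₁ − x̄₂) = √(0.8653² + 1.0051²) = 1.3263 for independent samples with unequal variances.
With z* = 2.576, the margin is 2.576 × 1.3263 = 3.4165.
x̄₁ − x̄₂ = 110.4 − 130.8 = -20.4000; the interval is -20.4000 ± 3.4165 = (-23.82, -16.98).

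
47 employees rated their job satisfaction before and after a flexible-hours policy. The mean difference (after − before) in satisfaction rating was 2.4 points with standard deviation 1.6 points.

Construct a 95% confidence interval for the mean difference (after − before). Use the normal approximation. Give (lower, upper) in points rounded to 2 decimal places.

(1.94, 2.86)

This is a matched-pairs design, so SE = s_d/√n = 1.6/√47 = 0.2334.
Margin = 1.960 × 0.2334 = 0.4575; the interval is 2.4 ± 0.4575 = (1.94, 2.86).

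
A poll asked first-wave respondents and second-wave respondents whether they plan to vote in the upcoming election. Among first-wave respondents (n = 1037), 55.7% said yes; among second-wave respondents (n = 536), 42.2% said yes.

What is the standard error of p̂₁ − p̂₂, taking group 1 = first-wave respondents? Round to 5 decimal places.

0.02633

The two standard errors are √(0.5570×0.4430/1037) = 0.01543 and √(0.4220×0.5780/536) = 0.02133.
Because the samples are independent, SE_diff = √(0.01543² + 0.02133²) = 0.02633.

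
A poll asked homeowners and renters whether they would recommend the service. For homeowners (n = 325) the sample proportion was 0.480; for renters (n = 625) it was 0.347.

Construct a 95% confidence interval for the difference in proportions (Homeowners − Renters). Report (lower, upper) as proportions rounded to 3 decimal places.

(0.067, 0.199)

SE₁ = √(p̂₁(1−p̂₁)/n₁) = √(0.4800·0.5200/325) = 0.02771; SE₂ = √(0.3470·0.6530/625) = 0.01904.
Independent samples: SE of the difference = √(SE₁² + SE₂²) = √(0.0007678441 + 0.0003625216) = 0.03362.
z* for 95% confidence is 1.960, so the margin of error is 1.960 × 0.03362 = 0.06590.
Point estimate p̂₁ − p̂₂ = 0.4800 − 0.3470 = 0.1330.
0.1330 ± 0.06590 → (0.067, 0.199).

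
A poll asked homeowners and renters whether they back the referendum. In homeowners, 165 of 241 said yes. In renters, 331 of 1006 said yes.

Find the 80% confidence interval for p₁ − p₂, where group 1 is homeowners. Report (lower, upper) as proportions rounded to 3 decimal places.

First, p̂₁ = 165/241 = 0.6846; p̂₂ = 331/1006 = 0.3290.
The two standard errors are √(0.6846×0.3154/241) = 0.02993 and √(0.3290×0.6710/1006) = 0.01481.
Because the samples are independent, SE_diff = √(0.02993² + 0.01481²) = 0.03339.
Using z* = 1.282 for 80%, ME = 1.282 × 0.03339 = 0.04281.
p̂₁ − p̂₂ = 0.3556; interval 0.3556 ± 0.04281 gives (0.313, 0.398).

(0.313, 0.398)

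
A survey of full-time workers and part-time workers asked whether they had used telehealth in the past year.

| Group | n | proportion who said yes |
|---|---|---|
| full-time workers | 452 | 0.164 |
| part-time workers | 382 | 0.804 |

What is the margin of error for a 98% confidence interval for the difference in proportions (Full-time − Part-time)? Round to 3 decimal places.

0.062

The two standard errors are √(0.1640×0.8360/452) = 0.01742 and √(0.8040×0.1960/382) = 0.02031.
Because the samples are independent, SE_diff = √(0.01742² + 0.02031²) = 0.02676.
Using z* = 2.326 for 98%, ME = 2.326 × 0.02676 = 0.06224.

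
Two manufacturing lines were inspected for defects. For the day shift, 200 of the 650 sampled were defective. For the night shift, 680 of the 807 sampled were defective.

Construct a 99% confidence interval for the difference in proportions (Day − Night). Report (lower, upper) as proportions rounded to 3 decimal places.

(-0.592, -0.478)

Sample proportions: 200/650 = 0.3077, 680/807 = 0.8426.
Each SE is √(p̂(1−p̂)/n): √(0.3077·0.6923/650) = 0.01810 and √(0.8426·0.1574/807) = 0.01282.
SE(p̂₁ − p̂₂) = √(SE₁² + SE₂²) = √(0.00032761 + 0.0001643524) = 0.02218, since the two samples are independent.
At 99% confidence z* = 2.576; margin = 2.576 × 0.02218 = 0.05714.
The difference is 0.3077 − 0.8426 = -0.5349, so the interval is -0.5349 ± 0.05714 = (-0.592, -0.478).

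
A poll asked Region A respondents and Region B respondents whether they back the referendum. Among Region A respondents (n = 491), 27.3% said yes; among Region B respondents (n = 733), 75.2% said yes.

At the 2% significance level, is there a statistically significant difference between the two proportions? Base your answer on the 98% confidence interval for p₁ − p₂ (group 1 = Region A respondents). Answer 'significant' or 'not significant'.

The two standard errors are √(0.2730×0.7270/491) = 0.02011 and √(0.7520×0.2480/733) = 0.01595.
Because the samples are independent, SE_diff = √(0.02011² + 0.01595²) = 0.02567.
Using z* = 2.326 for 98%, ME = 2.326 × 0.02567 = 0.05971.
p̂₁ − p̂₂ = -0.4790; interval -0.4790 ± 0.05971 gives (-0.53871, -0.41929).
The interval (-0.53871, -0.41929) does not contain 0, so the difference is significant.

significant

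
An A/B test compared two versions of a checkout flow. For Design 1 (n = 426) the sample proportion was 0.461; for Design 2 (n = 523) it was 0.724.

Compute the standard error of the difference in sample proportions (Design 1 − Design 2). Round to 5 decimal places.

0.03107

The two standard errors are √(0.4610×0.5390/426) = 0.02415 and √(0.7240×0.2760/523) = 0.01955.
Because the samples are independent, SE_diff = √(0.02415² + 0.01955²) = 0.03107.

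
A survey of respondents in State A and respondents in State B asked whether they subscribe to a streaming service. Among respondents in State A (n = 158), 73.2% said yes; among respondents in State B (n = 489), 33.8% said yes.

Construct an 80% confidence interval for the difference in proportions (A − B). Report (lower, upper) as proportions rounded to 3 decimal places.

(0.341, 0.447)

Each SE is √(p̂(1−p̂)/n): √(0.7320·0.2680/158) = 0.03524 and √(0.3380·0.6620/489) = 0.02139.
SE(p̂₁ − p̂₂) = √(SE₁² + SE₂²) = √(0.0012418576 + 0.0004575321) = 0.04122, since the two samples are independent.
At 80% confidence z* = 1.282; margin = 1.282 × 0.04122 = 0.05284.
The difference is 0.7320 − 0.3380 = 0.3940, so the interval is 0.3940 ± 0.05284 = (0.341, 0.447).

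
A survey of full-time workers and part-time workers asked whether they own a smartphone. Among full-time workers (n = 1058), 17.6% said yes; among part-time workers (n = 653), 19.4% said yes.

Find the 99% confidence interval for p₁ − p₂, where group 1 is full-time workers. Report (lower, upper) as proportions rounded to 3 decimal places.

Each SE is √(p̂(1−p̂)/n): √(0.1760·0.8240/1058) = 0.01171 and √(0.1940·0.8060/653) = 0.01547.
SE(p̂₁ − p̂₂) = √(SE₁² + SE₂²) = √(0.0001371241 + 0.0002393209) = 0.01940, since the two samples are independent.
At 99% confidence z* = 2.576; margin = 2.576 × 0.01940 = 0.04997.
The difference is 0.1760 − 0.1940 = -0.0180, so the interval is -0.0180 ± 0.04997 = (-0.068, 0.032).

(-0.068, 0.032)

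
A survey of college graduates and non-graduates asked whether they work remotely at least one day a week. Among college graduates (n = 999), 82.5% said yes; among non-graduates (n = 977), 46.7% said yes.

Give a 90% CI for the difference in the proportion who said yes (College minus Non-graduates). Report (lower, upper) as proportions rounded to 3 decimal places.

Each SE is √(p̂(1−p̂)/n): √(0.8250·0.1750/999) = 0.01202 and √(0.4670·0.5330/977) = 0.01596.
SE(p̂₁ − p̂₂) = √(SE₁² + SE₂²) = √(0.0001444804 + 0.0002547216) = 0.01998, since the two samples are independent.
At 90% confidence z* = 1.645; margin = 1.645 × 0.01998 = 0.03287.
The difference is 0.8250 − 0.4670 = 0.3580, so the interval is 0.3580 ± 0.03287 = (0.325, 0.391).

(0.325, 0.391)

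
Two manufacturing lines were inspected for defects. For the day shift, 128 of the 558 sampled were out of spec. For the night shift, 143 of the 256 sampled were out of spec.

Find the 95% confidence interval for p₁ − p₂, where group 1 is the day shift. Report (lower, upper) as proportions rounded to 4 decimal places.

(-0.3993, -0.2591)

First, p̂₁ = 128/558 = 0.2294; p̂₂ = 143/256 = 0.5586.
The two standard errors are √(0.2294×0.7706/558) = 0.01780 and √(0.5586×0.4414/256) = 0.03103.
Because the samples are independent, SE_diff = √(0.01780² + 0.03103²) = 0.03577.
Using z* = 1.960 for 95%, ME = 1.960 × 0.03577 = 0.07011.
p̂₁ − p̂₂ = -0.3292; interval -0.3292 ± 0.07011 gives (-0.3993, -0.2591).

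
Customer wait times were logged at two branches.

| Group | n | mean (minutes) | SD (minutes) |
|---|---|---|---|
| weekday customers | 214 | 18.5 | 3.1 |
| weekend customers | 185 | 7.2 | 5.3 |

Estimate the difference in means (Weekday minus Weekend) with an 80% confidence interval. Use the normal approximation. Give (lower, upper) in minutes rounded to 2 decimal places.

SE₁ = s₁/√n₁ = 3.1/√214 = 0.2119; SE₂ = 5.3/√185 = 0.3897.
Independent samples, unequal variances: SE_diff = √(SE₁² + SE₂²) = √(0.04490161 + 0.15186609) = 0.4436.
z* = 1.282, so margin of error = 1.282 × 0.4436 = 0.5687.
Difference in means = 18.5 − 7.2 = 11.3000.
11.3000 ± 0.5687 → (10.73, 11.87).

(10.73, 11.87)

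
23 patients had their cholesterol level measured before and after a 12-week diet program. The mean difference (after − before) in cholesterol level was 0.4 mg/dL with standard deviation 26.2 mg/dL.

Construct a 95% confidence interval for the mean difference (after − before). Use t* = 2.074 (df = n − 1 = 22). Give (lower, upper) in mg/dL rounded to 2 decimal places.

(-10.93, 11.73)

Paired design: SE = s_d/√n = 26.2/√23 = 5.4631.
t* = 2.074; margin of error = 2.074 × 5.4631 = 11.3305.
0.4 ± 11.3305 → (-10.93, 11.73).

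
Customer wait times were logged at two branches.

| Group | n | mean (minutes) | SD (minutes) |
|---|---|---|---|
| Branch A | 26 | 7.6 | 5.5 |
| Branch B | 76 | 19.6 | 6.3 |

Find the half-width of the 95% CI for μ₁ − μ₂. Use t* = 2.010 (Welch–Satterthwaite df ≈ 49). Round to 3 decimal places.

Per-group SEs: s₁/√n₁ = 5.5/√26 = 1.0786, s₂/√n₂ = 6.3/√76 = 0.7227.
Unpooled SE of the difference: √(1.16337796 + 0.52229529) = 1.2983.
Margin of error = t* · SE = 2.010 × 1.2983 = 2.6096.

2.610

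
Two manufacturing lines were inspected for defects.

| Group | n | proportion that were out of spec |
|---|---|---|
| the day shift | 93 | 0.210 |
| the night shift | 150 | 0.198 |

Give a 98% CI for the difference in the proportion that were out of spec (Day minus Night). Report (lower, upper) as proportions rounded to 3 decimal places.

(-0.112, 0.136)

The two standard errors are √(0.2100×0.7900/93) = 0.04224 and √(0.1980×0.8020/150) = 0.03254.
Because the samples are independent, SE_diff = √(0.04224² + 0.03254²) = 0.05332.
Using z* = 2.326 for 98%, ME = 2.326 × 0.05332 = 0.12402.
p̂₁ − p̂₂ = 0.0120; interval 0.0120 ± 0.12402 gives (-0.112, 0.136).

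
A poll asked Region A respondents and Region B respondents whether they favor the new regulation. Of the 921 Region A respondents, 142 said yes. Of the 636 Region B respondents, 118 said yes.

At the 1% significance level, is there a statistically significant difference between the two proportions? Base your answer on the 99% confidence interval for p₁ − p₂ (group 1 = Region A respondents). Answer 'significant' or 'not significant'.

Sample proportions: 142/921 = 0.1542, 118/636 = 0.1855.
Each SE is √(p̂(1−p̂)/n): √(0.1542·0.8458/921) = 0.01190 and √(0.1855·0.8145/636) = 0.01541.
SE(p̂₁ − p̂₂) = √(SE₁² + SE₂²) = √(0.00014161 + 0.0002374681) = 0.01947, since the two samples are independent.
At 99% confidence z* = 2.576; margin = 2.576 × 0.01947 = 0.05015.
The difference is 0.1542 − 0.1855 = -0.0313, so the interval is -0.0313 ± 0.05015 = (-0.08145, 0.01885).
The interval (-0.08145, 0.01885) contains 0, so the difference is not significant.

not significant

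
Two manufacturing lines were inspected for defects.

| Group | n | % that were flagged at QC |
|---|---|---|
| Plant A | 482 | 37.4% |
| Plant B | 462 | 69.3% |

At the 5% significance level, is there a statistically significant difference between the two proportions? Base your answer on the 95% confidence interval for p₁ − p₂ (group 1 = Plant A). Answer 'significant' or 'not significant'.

significant

Each SE is √(p̂(1−p̂)/n): √(0.3740·0.6260/482) = 0.02204 and √(0.6930·0.3070/462) = 0.02146.
SE(p̂₁ − p̂₂) = √(SE₁² + SE₂²) = √(0.0004857616 + 0.0004605316) = 0.03076, since the two samples are independent.
At 95% confidence z* = 1.960; margin = 1.960 × 0.03076 = 0.06029.
The difference is 0.3740 − 0.6930 = -0.3190, so the interval is -0.3190 ± 0.06029 = (-0.37929, -0.25871).
The interval (-0.37929, -0.25871) does not contain 0, so the difference is significant.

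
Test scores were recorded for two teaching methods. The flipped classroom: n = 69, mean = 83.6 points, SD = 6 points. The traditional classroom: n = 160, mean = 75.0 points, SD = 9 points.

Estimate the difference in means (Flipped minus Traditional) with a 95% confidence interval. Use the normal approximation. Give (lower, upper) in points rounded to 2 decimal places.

SE₁ = s₁/√n₁ = 6/√69 = 0.7223; SE₂ = 9/√160 = 0.7115.
Independent samples, unequal variances: SE_diff = √(SE₁² + SE₂²) = √(0.52171729 + 0.50623225) = 1.0139.
z* = 1.960, so margin of error = 1.960 × 1.0139 = 1.9872.
Difference in means = 83.6 − 75.0 = 8.6000.
8.6000 ± 1.9872 → (6.61, 10.59).

(6.61, 10.59)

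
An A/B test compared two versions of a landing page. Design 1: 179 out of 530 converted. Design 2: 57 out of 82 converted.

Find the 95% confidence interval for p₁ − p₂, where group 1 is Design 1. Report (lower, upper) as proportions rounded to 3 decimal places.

(-0.465, -0.250)

Sample proportions: 179/530 = 0.3377, 57/82 = 0.6951.
Each SE is √(p̂(1−p̂)/n): √(0.3377·0.6623/530) = 0.02054 and √(0.6951·0.3049/82) = 0.05084.
SE(p̂₁ − p̂₂) = √(SE₁² + SE₂²) = √(0.0004218916 + 0.0025847056) = 0.05483, since the two samples are independent.
At 95% confidence z* = 1.960; margin = 1.960 × 0.05483 = 0.10747.
The difference is 0.3377 − 0.6951 = -0.3574, so the interval is -0.3574 ± 0.10747 = (-0.465, -0.250).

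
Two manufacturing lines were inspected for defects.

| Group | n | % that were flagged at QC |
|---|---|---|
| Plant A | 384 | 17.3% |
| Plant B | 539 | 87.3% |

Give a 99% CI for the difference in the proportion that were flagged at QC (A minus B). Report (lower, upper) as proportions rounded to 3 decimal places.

The two standard errors are √(0.1730×0.8270/384) = 0.01930 and √(0.8730×0.1270/539) = 0.01434.
Because the samples are independent, SE_diff = √(0.01930² + 0.01434²) = 0.02404.
Using z* = 2.576 for 99%, ME = 2.576 × 0.02404 = 0.06193.
p̂₁ − p̂₂ = -0.7000; interval -0.7000 ± 0.06193 gives (-0.762, -0.638).

(-0.762, -0.638)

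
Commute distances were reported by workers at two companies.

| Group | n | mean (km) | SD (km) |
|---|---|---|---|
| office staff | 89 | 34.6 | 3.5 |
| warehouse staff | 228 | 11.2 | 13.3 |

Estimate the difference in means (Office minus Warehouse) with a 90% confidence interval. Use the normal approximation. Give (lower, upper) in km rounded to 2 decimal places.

(21.83, 24.97)

SE₁ = s₁/√n₁ = 3.5/√89 = 0.3710; SE₂ = 13.3/√228 = 0.8808.
Independent samples, unequal variances: SE_diff = √(SE₁² + SE₂²) = √(0.137641 + 0.77580864) = 0.9557.
z* = 1.645, so margin of error = 1.645 × 0.9557 = 1.5721.
Difference in means = 34.6 − 11.2 = 23.4000.
23.4000 ± 1.5721 → (21.83, 24.97).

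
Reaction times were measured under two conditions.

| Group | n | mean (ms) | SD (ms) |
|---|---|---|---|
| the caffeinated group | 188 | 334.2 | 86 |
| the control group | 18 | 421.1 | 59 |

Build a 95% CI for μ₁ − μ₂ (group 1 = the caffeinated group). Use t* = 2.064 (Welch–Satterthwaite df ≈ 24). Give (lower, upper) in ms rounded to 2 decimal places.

Per-group SEs: s₁/√n₁ = 86/√188 = 6.2722, s₂/√n₂ = 59/√18 = 13.9064.
Unpooled SE of the difference: √(39.34049284 + 193.38796096) = 15.2554.
Margin of error = t* · SE = 2.064 × 15.2554 = 31.4871.
x̄₁ − x̄₂ = 334.2 − 421.1 = -86.9000.
CI: -86.9000 ± 31.4871 = (-118.39, -55.41).

(-118.39, -55.41)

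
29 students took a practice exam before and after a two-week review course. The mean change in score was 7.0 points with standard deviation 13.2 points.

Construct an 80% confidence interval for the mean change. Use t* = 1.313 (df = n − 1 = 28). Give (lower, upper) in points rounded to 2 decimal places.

(3.78, 10.22)

Paired design: SE = s_d/√n = 13.2/√29 = 2.4512.
t* = 1.313; margin of error = 1.313 × 2.4512 = 3.2184.
7.0 ± 3.2184 → (3.78, 10.22).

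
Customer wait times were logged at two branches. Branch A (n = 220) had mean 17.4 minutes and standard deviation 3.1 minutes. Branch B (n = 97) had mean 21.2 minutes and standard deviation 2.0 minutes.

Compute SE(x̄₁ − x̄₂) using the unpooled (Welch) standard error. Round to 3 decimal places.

Per-group SEs: s₁/√n₁ = 3.1/√220 = 0.2090, s₂/√n₂ = 2.0/√97 = 0.2031.
Unpooled SE of the difference: √(0.043681 + 0.04124961) = 0.2914.

0.291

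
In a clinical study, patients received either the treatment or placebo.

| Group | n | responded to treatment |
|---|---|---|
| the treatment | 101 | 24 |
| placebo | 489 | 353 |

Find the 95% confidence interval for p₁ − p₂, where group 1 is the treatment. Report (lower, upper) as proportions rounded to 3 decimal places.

Sample proportions: 24/101 = 0.2376, 353/489 = 0.7219.
Each SE is √(p̂(1−p̂)/n): √(0.2376·0.7624/101) = 0.04235 and √(0.7219·0.2781/489) = 0.02026.
SE(p̂₁ − p̂₂) = √(SE₁² + SE₂²) = √(0.0017935225 + 0.0004104676) = 0.04695, since the two samples are independent.
At 95% confidence z* = 1.960; margin = 1.960 × 0.04695 = 0.09202.
The difference is 0.2376 − 0.7219 = -0.4843, so the interval is -0.4843 ± 0.09202 = (-0.576, -0.392).

(-0.576, -0.392)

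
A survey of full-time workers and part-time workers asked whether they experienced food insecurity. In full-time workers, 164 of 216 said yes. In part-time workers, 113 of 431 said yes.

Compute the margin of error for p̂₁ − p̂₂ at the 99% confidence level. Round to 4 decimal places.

Sample proportions: 164/216 = 0.7593, 113/431 = 0.2622.
Each SE is √(p̂(1−p̂)/n): √(0.7593·0.2407/216) = 0.02909 and √(0.2622·0.7378/431) = 0.02119.
SE(p̂₁ − p̂₂) = √(SE₁² + SE₂²) = √(0.0008462281 + 0.0004490161) = 0.03599, since the two samples are independent.
At 99% confidence z* = 2.576; margin = 2.576 × 0.03599 = 0.09271.

0.0927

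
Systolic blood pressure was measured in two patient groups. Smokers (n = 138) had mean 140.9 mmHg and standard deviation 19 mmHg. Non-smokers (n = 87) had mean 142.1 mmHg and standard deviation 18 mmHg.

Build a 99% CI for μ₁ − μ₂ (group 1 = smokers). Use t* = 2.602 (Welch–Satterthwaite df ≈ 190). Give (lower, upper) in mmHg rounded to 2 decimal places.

(-7.75, 5.35)

Standard errors of each mean: 19/√138 = 1.6174 and 18/√87 = 1.9298.
SE(x̄₁ − x̄₂) = √(1.6174² + 1.9298²) = 2.5180 for independent samples with unequal variances.
With t* = 2.602, the margin is 2.602 × 2.5180 = 6.5518.
x̄₁ − x̄₂ = 140.9 − 142.1 = -1.2000; the interval is -1.2000 ± 6.5518 = (-7.75, 5.35).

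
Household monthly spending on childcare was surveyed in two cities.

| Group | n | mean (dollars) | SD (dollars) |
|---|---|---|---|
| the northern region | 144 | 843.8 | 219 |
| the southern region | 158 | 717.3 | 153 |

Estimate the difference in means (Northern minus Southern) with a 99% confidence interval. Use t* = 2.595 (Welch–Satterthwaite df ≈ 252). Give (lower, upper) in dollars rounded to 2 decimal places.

(69.57, 183.43)

SE₁ = s₁/√n₁ = 219/√144 = 18.2500; SE₂ = 153/√158 = 12.1720.
Independent samples, unequal variances: SE_diff = √(SE₁² + SE₂²) = √(333.0625 + 148.157584) = 21.9367.
t* = 2.595, so margin of error = 2.595 × 21.9367 = 56.9257.
Difference in means = 843.8 − 717.3 = 126.5000.
126.5000 ± 56.9257 → (69.57, 183.43).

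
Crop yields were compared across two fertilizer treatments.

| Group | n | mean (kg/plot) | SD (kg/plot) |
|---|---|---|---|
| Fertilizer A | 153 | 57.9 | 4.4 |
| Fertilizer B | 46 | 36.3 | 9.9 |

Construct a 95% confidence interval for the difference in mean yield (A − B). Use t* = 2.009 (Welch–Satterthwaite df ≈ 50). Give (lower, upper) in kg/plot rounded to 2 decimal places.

SE₁ = s₁/√n₁ = 4.4/√153 = 0.3557; SE₂ = 9.9/√46 = 1.4597.
Independent samples, unequal variances: SE_diff = √(SE₁² + SE₂²) = √(0.12652249 + 2.13072409) = 1.5024.
t* = 2.009, so margin of error = 2.009 × 1.5024 = 3.0183.
Difference in means = 57.9 − 36.3 = 21.6000.
21.6000 ± 3.0183 → (18.58, 24.62).

(18.58, 24.62)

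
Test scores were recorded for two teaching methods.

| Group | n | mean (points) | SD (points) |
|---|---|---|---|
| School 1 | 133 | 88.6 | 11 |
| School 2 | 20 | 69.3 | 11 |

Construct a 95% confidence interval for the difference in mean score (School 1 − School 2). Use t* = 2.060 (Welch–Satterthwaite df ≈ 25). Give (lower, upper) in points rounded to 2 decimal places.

(13.87, 24.73)

Per-group SEs: s₁/√n₁ = 11/√133 = 0.9538, s₂/√n₂ = 11/√20 = 2.4597.
Unpooled SE of the difference: √(0.90973444 + 6.05012409) = 2.6382.
Margin of error = t* · SE = 2.060 × 2.6382 = 5.4347.
x̄₁ − x̄₂ = 88.6 − 69.3 = 19.3000.
CI: 19.3000 ± 5.4347 = (13.87, 24.73).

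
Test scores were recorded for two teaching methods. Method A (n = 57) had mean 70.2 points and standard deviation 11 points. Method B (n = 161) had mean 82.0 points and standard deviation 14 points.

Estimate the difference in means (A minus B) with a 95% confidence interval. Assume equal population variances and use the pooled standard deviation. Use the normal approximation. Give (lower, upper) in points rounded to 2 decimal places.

s_p = √[((n₁−1)s₁² + (n₂−1)s₂²)/(n₁+n₂−2)] = √[(56·11² + 160·14²)/216] = 13.2874.
SE = 13.2874·√(1/57 + 1/161) = 2.0479.
With z* = 1.960, margin = 1.960 × 2.0479 = 4.0139.
x̄₁ − x̄₂ = 70.2 − 82.0 = -11.8000; interval -11.8000 ± 4.0139 = (-15.81, -7.79).

(-15.81, -7.79)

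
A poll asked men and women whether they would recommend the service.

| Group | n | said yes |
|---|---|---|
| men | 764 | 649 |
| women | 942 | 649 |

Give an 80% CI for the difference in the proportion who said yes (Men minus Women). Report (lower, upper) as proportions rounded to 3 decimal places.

(0.135, 0.186)

First, p̂₁ = 649/764 = 0.8495; p̂₂ = 649/942 = 0.6890.
The two standard errors are √(0.8495×0.1505/764) = 0.01294 and √(0.6890×0.3110/942) = 0.01508.
Because the samples are independent, SE_diff = √(0.01294² + 0.01508²) = 0.01987.
Using z* = 1.282 for 80%, ME = 1.282 × 0.01987 = 0.02547.
p̂₁ − p̂₂ = 0.1605; interval 0.1605 ± 0.02547 gives (0.135, 0.186).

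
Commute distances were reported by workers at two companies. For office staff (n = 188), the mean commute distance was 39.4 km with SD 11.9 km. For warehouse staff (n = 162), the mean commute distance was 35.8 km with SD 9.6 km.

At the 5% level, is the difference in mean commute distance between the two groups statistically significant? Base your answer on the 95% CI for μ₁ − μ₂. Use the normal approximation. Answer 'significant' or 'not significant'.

Per-group SEs: s₁/√n₁ = 11.9/√188 = 0.8679, s₂/√n₂ = 9.6/√162 = 0.7542.
Unpooled SE of the difference: √(0.75325041 + 0.56881764) = 1.1498.
Margin of error = z* · SE = 1.960 × 1.1498 = 2.2536.
x̄₁ − x̄₂ = 39.4 − 35.8 = 3.6000.
CI: 3.6000 ± 2.2536 = (1.3464, 5.8536).
The interval (1.3464, 5.8536) does not contain 0, so the difference is significant.

significant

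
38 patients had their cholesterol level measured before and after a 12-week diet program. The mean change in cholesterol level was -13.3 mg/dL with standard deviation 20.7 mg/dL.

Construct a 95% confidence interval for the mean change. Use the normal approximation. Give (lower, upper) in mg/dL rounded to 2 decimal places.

(-19.88, -6.72)

Paired design: SE = s_d/√n = 20.7/√38 = 3.3580.
z* = 1.960; margin of error = 1.960 × 3.3580 = 6.5817.
-13.3 ± 6.5817 → (-19.88, -6.72).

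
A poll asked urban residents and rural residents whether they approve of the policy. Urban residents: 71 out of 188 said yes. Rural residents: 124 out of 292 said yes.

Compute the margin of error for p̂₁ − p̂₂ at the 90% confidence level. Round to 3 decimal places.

Sample proportions: 71/188 = 0.3777, 124/292 = 0.4247.
Each SE is √(p̂(1−p̂)/n): √(0.3777·0.6223/188) = 0.03536 and √(0.4247·0.5753/292) = 0.02893.
SE(p̂₁ − p̂₂) = √(SE₁² + SE₂²) = √(0.0012503296 + 0.0008369449) = 0.04569, since the two samples are independent.
At 90% confidence z* = 1.645; margin = 1.645 × 0.04569 = 0.07516.

0.075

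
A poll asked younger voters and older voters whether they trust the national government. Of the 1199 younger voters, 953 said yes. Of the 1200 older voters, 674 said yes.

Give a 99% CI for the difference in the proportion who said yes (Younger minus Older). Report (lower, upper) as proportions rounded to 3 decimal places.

Sample proportions: 953/1199 = 0.7948, 674/1200 = 0.5617.
Each SE is √(p̂(1−p̂)/n): √(0.7948·0.2052/1199) = 0.01166 and √(0.5617·0.4383/1200) = 0.01432.
SE(p̂₁ − p̂₂) = √(SE₁² + SE₂²) = √(0.0001359556 + 0.0002050624) = 0.01847, since the two samples are independent.
At 99% confidence z* = 2.576; margin = 2.576 × 0.01847 = 0.04758.
The difference is 0.7948 − 0.5617 = 0.2331, so the interval is 0.2331 ± 0.04758 = (0.186, 0.281).

(0.186, 0.281)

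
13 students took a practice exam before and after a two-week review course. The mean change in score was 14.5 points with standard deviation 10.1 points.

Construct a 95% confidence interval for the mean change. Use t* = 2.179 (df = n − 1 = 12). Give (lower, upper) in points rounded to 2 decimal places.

(8.40, 20.60)

This is a matched-pairs design, so SE = s_d/√n = 10.1/√13 = 2.8012.
Margin = 2.179 × 2.8012 = 6.1038; the interval is 14.5 ± 6.1038 = (8.40, 20.60).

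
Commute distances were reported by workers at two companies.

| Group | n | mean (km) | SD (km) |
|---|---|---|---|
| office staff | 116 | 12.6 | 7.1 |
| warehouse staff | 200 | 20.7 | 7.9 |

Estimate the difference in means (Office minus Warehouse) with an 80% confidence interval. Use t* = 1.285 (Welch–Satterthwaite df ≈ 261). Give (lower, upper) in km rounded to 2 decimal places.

(-9.21, -6.99)

SE₁ = s₁/√n₁ = 7.1/√116 = 0.6592; SE₂ = 7.9/√200 = 0.5586.
Independent samples, unequal variances: SE_diff = √(SE₁² + SE₂²) = √(0.43454464 + 0.31203396) = 0.8640.
t* = 1.285, so margin of error = 1.285 × 0.8640 = 1.1102.
Difference in means = 12.6 − 20.7 = -8.1000.
-8.1000 ± 1.1102 → (-9.21, -6.99).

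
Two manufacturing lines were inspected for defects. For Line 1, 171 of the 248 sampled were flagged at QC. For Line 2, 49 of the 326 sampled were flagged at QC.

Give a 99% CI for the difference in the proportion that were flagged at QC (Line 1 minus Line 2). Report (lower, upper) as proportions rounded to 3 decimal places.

(0.448, 0.630)

p̂₁ = 171/248 = 0.6895 and p̂₂ = 49/326 = 0.1503.
SE₁ = √(p̂₁(1−p̂₁)/n₁) = √(0.6895·0.3105/248) = 0.02938; SE₂ = √(0.1503·0.8497/326) = 0.01979.
Independent samples: SE of the difference = √(SE₁² + SE₂²) = √(0.0008631844 + 0.0003916441) = 0.03542.
z* for 99% confidence is 2.576, so the margin of error is 2.576 × 0.03542 = 0.09124.
Point estimate p̂₁ − p̂₂ = 0.6895 − 0.1503 = 0.5392.
0.5392 ± 0.09124 → (0.448, 0.630).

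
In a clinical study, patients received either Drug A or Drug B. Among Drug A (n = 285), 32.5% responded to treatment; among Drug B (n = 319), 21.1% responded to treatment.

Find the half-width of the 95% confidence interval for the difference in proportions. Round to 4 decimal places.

0.0704

The two standard errors are √(0.3250×0.6750/285) = 0.02774 and √(0.2110×0.7890/319) = 0.02284.
Because the samples are independent, SE_diff = √(0.02774² + 0.02284²) = 0.03593.
Using z* = 1.960 for 95%, ME = 1.960 × 0.03593 = 0.07042.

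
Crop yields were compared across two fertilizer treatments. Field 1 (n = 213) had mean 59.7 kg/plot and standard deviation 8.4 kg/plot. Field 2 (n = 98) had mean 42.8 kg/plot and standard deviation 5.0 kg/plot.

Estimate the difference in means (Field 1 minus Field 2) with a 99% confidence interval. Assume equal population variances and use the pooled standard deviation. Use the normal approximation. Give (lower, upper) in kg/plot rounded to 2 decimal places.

s_p = √[((n₁−1)s₁² + (n₂−1)s₂²)/(n₁+n₂−2)] = √[(212·8.4² + 97·5.0²)/309] = 7.5005.
SE = 7.5005·√(1/213 + 1/98) = 0.9155.
With z* = 2.576, margin = 2.576 × 0.9155 = 2.3583.
x̄₁ − x̄₂ = 59.7 − 42.8 = 16.9000; interval 16.9000 ± 2.3583 = (14.54, 19.26).

(14.54, 19.26)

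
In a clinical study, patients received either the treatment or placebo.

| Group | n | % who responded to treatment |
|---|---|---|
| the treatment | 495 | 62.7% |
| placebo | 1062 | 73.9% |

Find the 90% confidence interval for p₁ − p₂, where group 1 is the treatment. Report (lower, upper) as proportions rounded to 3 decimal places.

The two standard errors are √(0.6270×0.3730/495) = 0.02174 and √(0.7390×0.2610/1062) = 0.01348.
Because the samples are independent, SE_diff = √(0.02174² + 0.01348²) = 0.02558.
Using z* = 1.645 for 90%, ME = 1.645 × 0.02558 = 0.04208.
p̂₁ − p̂₂ = -0.1120; interval -0.1120 ± 0.04208 gives (-0.154, -0.070).

(-0.154, -0.070)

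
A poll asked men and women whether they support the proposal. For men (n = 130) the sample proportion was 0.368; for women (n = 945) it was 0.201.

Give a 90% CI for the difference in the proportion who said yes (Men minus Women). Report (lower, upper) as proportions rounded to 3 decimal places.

SE₁ = √(p̂₁(1−p̂₁)/n₁) = √(0.3680·0.6320/130) = 0.04230; SE₂ = √(0.2010·0.7990/945) = 0.01304.
Independent samples: SE of the difference = √(SE₁² + SE₂²) = √(0.00178929 + 0.0001700416) = 0.04426.
z* for 90% confidence is 1.645, so the margin of error is 1.645 × 0.04426 = 0.07281.
Point estimate p̂₁ − p̂₂ = 0.3680 − 0.2010 = 0.1670.
0.1670 ± 0.07281 → (0.094, 0.240).

(0.094, 0.240)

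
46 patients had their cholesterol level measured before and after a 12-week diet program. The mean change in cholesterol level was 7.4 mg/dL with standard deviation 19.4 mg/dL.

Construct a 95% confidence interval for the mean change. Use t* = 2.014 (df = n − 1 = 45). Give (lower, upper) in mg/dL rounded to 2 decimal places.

(1.64, 13.16)

Paired design: SE = s_d/√n = 19.4/√46 = 2.8604.
t* = 2.014; margin of error = 2.014 × 2.8604 = 5.7608.
7.4 ± 5.7608 → (1.64, 13.16).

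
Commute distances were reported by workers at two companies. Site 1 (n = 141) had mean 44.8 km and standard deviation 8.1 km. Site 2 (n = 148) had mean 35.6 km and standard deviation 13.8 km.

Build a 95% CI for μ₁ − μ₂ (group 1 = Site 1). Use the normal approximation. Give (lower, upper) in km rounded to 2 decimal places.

Standard errors of each mean: 8.1/√141 = 0.6821 and 13.8/√148 = 1.1344.
SE(x̄₁ − x̄₂) = √(0.6821² + 1.1344²) = 1.3237 for independent samples with unequal variances.
With z* = 1.960, the margin is 1.960 × 1.3237 = 2.5945.
x̄₁ − x̄₂ = 44.8 − 35.6 = 9.2000; the interval is 9.2000 ± 2.5945 = (6.61, 11.79).

(6.61, 11.79)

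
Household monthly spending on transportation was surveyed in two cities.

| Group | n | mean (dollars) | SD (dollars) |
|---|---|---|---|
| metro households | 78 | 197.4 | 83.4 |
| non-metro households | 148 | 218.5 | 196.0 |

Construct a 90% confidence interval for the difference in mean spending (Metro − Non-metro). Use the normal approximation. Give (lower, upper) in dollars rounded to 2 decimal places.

SE₁ = s₁/√n₁ = 83.4/√78 = 9.4432; SE₂ = 196.0/√148 = 16.1111.
Independent samples, unequal variances: SE_diff = √(SE₁² + SE₂²) = √(89.17402624 + 259.56754321) = 18.6746.
z* = 1.645, so margin of error = 1.645 × 18.6746 = 30.7197.
Difference in means = 197.4 − 218.5 = -21.1000.
-21.1000 ± 30.7197 → (-51.82, 9.62).

(-51.82, 9.62)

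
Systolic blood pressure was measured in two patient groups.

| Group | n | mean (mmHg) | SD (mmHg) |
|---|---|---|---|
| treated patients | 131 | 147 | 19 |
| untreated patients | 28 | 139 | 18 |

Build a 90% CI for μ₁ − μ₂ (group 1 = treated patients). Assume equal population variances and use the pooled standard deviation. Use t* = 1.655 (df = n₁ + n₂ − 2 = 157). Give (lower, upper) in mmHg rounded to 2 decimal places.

Pooled variance s_p² = [130·19² + 27·18²] / (131+28−2) = 354.6369, so s_p = 18.8318.
SE_diff = s_p·√(1/n₁ + 1/n₂) = 18.8318·√(1/131 + 1/28) = 3.9208.
t* = 1.655; margin = 1.655 × 3.9208 = 6.4889.
Difference = 147 − 139 = 8.0000.
8.0000 ± 6.4889 → (1.51, 14.49).

(1.51, 14.49)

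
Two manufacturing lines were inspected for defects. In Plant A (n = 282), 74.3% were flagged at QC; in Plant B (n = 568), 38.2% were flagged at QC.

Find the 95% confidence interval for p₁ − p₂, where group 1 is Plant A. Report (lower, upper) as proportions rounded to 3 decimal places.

Each SE is √(p̂(1−p̂)/n): √(0.7430·0.2570/282) = 0.02602 and √(0.3820·0.6180/568) = 0.02039.
SE(p̂₁ − p̂₂) = √(SE₁² + SE₂²) = √(0.0006770404 + 0.0004157521) = 0.03306, since the two samples are independent.
At 95% confidence z* = 1.960; margin = 1.960 × 0.03306 = 0.06480.
The difference is 0.7430 − 0.3820 = 0.3610, so the interval is 0.3610 ± 0.06480 = (0.296, 0.426).

(0.296, 0.426)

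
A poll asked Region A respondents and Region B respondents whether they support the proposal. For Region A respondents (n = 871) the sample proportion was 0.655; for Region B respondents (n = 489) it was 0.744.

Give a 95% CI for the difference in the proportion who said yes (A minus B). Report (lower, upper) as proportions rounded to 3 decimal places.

Each SE is √(p̂(1−p̂)/n): √(0.6550·0.3450/871) = 0.01611 and √(0.7440·0.2560/489) = 0.01974.
SE(p̂₁ − p̂₂) = √(SE₁² + SE₂²) = √(0.0002595321 + 0.0003896676) = 0.02548, since the two samples are independent.
At 95% confidence z* = 1.960; margin = 1.960 × 0.02548 = 0.04994.
The difference is 0.6550 − 0.7440 = -0.0890, so the interval is -0.0890 ± 0.04994 = (-0.139, -0.039).

(-0.139, -0.039)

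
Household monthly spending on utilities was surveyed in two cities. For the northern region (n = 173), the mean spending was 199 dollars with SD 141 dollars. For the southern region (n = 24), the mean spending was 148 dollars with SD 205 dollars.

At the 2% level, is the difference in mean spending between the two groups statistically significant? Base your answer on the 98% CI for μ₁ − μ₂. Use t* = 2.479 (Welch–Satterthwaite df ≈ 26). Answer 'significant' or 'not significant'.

SE₁ = s₁/√n₁ = 141/√173 = 10.7200; SE₂ = 205/√24 = 41.8454.
Independent samples, unequal variances: SE_diff = √(SE₁² + SE₂²) = √(114.9184 + 1751.03750116) = 43.1967.
t* = 2.479, so margin of error = 2.479 × 43.1967 = 107.0846.
Difference in means = 199 − 148 = 51.0000.
51.0000 ± 107.0846 → (-56.0846, 158.0846).
The interval (-56.0846, 158.0846) contains 0, so the difference is not significant.

not significant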